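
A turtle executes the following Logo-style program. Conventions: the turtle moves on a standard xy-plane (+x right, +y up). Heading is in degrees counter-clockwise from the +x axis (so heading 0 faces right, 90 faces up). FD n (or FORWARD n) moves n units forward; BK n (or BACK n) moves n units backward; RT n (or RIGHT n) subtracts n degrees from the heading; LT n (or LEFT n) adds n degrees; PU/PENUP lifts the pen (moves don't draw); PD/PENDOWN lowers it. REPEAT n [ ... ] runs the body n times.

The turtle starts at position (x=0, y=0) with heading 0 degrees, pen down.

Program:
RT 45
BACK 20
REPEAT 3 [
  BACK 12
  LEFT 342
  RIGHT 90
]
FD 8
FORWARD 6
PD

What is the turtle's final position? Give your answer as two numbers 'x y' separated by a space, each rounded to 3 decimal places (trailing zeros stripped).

Answer: 3.77 14.033

Derivation:
Executing turtle program step by step:
Start: pos=(0,0), heading=0, pen down
RT 45: heading 0 -> 315
BK 20: (0,0) -> (-14.142,14.142) [heading=315, draw]
REPEAT 3 [
  -- iteration 1/3 --
  BK 12: (-14.142,14.142) -> (-22.627,22.627) [heading=315, draw]
  LT 342: heading 315 -> 297
  RT 90: heading 297 -> 207
  -- iteration 2/3 --
  BK 12: (-22.627,22.627) -> (-11.935,28.075) [heading=207, draw]
  LT 342: heading 207 -> 189
  RT 90: heading 189 -> 99
  -- iteration 3/3 --
  BK 12: (-11.935,28.075) -> (-10.058,16.223) [heading=99, draw]
  LT 342: heading 99 -> 81
  RT 90: heading 81 -> 351
]
FD 8: (-10.058,16.223) -> (-2.157,14.972) [heading=351, draw]
FD 6: (-2.157,14.972) -> (3.77,14.033) [heading=351, draw]
PD: pen down
Final: pos=(3.77,14.033), heading=351, 6 segment(s) drawn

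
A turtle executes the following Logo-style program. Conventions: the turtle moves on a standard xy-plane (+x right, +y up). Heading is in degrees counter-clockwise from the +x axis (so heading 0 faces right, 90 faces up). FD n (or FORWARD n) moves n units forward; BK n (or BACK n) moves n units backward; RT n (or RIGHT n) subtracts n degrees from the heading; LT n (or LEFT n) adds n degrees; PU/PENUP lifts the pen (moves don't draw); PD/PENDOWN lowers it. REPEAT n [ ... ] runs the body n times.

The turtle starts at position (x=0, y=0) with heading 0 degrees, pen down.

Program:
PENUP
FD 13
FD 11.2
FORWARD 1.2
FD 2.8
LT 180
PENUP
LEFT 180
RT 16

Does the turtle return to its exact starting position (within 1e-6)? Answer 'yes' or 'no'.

Executing turtle program step by step:
Start: pos=(0,0), heading=0, pen down
PU: pen up
FD 13: (0,0) -> (13,0) [heading=0, move]
FD 11.2: (13,0) -> (24.2,0) [heading=0, move]
FD 1.2: (24.2,0) -> (25.4,0) [heading=0, move]
FD 2.8: (25.4,0) -> (28.2,0) [heading=0, move]
LT 180: heading 0 -> 180
PU: pen up
LT 180: heading 180 -> 0
RT 16: heading 0 -> 344
Final: pos=(28.2,0), heading=344, 0 segment(s) drawn

Start position: (0, 0)
Final position: (28.2, 0)
Distance = 28.2; >= 1e-6 -> NOT closed

Answer: no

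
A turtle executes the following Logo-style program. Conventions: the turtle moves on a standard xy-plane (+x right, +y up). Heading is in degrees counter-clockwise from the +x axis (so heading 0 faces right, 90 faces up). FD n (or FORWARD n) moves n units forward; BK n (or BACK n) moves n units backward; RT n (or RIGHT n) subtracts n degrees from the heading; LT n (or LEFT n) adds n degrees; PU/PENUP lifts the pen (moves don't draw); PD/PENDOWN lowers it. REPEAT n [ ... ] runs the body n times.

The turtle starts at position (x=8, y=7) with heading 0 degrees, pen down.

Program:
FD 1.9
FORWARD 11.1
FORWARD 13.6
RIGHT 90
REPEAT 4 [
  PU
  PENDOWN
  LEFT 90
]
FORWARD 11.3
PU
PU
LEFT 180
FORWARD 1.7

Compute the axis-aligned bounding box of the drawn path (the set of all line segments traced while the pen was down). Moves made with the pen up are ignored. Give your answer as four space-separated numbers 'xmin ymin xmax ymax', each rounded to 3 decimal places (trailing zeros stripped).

Answer: 8 -4.3 34.6 7

Derivation:
Executing turtle program step by step:
Start: pos=(8,7), heading=0, pen down
FD 1.9: (8,7) -> (9.9,7) [heading=0, draw]
FD 11.1: (9.9,7) -> (21,7) [heading=0, draw]
FD 13.6: (21,7) -> (34.6,7) [heading=0, draw]
RT 90: heading 0 -> 270
REPEAT 4 [
  -- iteration 1/4 --
  PU: pen up
  PD: pen down
  LT 90: heading 270 -> 0
  -- iteration 2/4 --
  PU: pen up
  PD: pen down
  LT 90: heading 0 -> 90
  -- iteration 3/4 --
  PU: pen up
  PD: pen down
  LT 90: heading 90 -> 180
  -- iteration 4/4 --
  PU: pen up
  PD: pen down
  LT 90: heading 180 -> 270
]
FD 11.3: (34.6,7) -> (34.6,-4.3) [heading=270, draw]
PU: pen up
PU: pen up
LT 180: heading 270 -> 90
FD 1.7: (34.6,-4.3) -> (34.6,-2.6) [heading=90, move]
Final: pos=(34.6,-2.6), heading=90, 4 segment(s) drawn

Segment endpoints: x in {8, 9.9, 21, 34.6}, y in {-4.3, 7}
xmin=8, ymin=-4.3, xmax=34.6, ymax=7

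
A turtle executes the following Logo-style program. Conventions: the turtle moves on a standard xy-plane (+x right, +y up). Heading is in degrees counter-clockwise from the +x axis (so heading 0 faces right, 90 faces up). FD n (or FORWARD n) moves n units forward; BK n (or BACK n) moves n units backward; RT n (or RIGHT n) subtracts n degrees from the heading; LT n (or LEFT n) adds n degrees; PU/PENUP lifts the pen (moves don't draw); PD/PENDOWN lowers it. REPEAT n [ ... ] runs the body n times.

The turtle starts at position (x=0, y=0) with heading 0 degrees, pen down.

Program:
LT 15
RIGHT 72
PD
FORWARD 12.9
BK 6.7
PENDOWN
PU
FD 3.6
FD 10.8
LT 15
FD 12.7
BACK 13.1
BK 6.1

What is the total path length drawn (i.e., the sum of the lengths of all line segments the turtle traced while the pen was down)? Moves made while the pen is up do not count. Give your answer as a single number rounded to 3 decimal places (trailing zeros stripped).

Executing turtle program step by step:
Start: pos=(0,0), heading=0, pen down
LT 15: heading 0 -> 15
RT 72: heading 15 -> 303
PD: pen down
FD 12.9: (0,0) -> (7.026,-10.819) [heading=303, draw]
BK 6.7: (7.026,-10.819) -> (3.377,-5.2) [heading=303, draw]
PD: pen down
PU: pen up
FD 3.6: (3.377,-5.2) -> (5.337,-8.219) [heading=303, move]
FD 10.8: (5.337,-8.219) -> (11.22,-17.277) [heading=303, move]
LT 15: heading 303 -> 318
FD 12.7: (11.22,-17.277) -> (20.658,-25.775) [heading=318, move]
BK 13.1: (20.658,-25.775) -> (10.922,-17.009) [heading=318, move]
BK 6.1: (10.922,-17.009) -> (6.389,-12.927) [heading=318, move]
Final: pos=(6.389,-12.927), heading=318, 2 segment(s) drawn

Segment lengths:
  seg 1: (0,0) -> (7.026,-10.819), length = 12.9
  seg 2: (7.026,-10.819) -> (3.377,-5.2), length = 6.7
Total = 19.6

Answer: 19.6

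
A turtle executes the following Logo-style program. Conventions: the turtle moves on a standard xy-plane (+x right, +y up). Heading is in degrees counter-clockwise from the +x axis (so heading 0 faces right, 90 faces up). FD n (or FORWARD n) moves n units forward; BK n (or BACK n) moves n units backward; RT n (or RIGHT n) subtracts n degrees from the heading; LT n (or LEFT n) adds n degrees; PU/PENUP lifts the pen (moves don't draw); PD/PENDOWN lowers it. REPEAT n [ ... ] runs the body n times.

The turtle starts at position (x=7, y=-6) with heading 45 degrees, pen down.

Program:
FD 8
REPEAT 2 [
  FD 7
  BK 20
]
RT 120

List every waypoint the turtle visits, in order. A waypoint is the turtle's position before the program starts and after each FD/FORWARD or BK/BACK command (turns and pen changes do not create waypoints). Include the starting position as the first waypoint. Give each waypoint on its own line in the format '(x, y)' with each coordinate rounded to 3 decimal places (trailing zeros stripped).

Executing turtle program step by step:
Start: pos=(7,-6), heading=45, pen down
FD 8: (7,-6) -> (12.657,-0.343) [heading=45, draw]
REPEAT 2 [
  -- iteration 1/2 --
  FD 7: (12.657,-0.343) -> (17.607,4.607) [heading=45, draw]
  BK 20: (17.607,4.607) -> (3.464,-9.536) [heading=45, draw]
  -- iteration 2/2 --
  FD 7: (3.464,-9.536) -> (8.414,-4.586) [heading=45, draw]
  BK 20: (8.414,-4.586) -> (-5.728,-18.728) [heading=45, draw]
]
RT 120: heading 45 -> 285
Final: pos=(-5.728,-18.728), heading=285, 5 segment(s) drawn
Waypoints (6 total):
(7, -6)
(12.657, -0.343)
(17.607, 4.607)
(3.464, -9.536)
(8.414, -4.586)
(-5.728, -18.728)

Answer: (7, -6)
(12.657, -0.343)
(17.607, 4.607)
(3.464, -9.536)
(8.414, -4.586)
(-5.728, -18.728)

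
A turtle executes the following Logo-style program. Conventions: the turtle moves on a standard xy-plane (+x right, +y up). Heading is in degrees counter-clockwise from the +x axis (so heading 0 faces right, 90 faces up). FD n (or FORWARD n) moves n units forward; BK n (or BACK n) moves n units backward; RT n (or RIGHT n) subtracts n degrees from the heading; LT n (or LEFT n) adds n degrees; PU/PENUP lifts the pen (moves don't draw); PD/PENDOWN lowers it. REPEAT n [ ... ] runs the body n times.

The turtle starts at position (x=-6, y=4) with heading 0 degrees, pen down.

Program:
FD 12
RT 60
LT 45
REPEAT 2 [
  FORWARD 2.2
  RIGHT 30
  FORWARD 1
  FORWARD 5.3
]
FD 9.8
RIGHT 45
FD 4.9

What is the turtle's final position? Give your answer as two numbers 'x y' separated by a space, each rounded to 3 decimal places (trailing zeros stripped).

Answer: 15.852 -22.375

Derivation:
Executing turtle program step by step:
Start: pos=(-6,4), heading=0, pen down
FD 12: (-6,4) -> (6,4) [heading=0, draw]
RT 60: heading 0 -> 300
LT 45: heading 300 -> 345
REPEAT 2 [
  -- iteration 1/2 --
  FD 2.2: (6,4) -> (8.125,3.431) [heading=345, draw]
  RT 30: heading 345 -> 315
  FD 1: (8.125,3.431) -> (8.832,2.723) [heading=315, draw]
  FD 5.3: (8.832,2.723) -> (12.58,-1.024) [heading=315, draw]
  -- iteration 2/2 --
  FD 2.2: (12.58,-1.024) -> (14.135,-2.58) [heading=315, draw]
  RT 30: heading 315 -> 285
  FD 1: (14.135,-2.58) -> (14.394,-3.546) [heading=285, draw]
  FD 5.3: (14.394,-3.546) -> (15.766,-8.665) [heading=285, draw]
]
FD 9.8: (15.766,-8.665) -> (18.302,-18.131) [heading=285, draw]
RT 45: heading 285 -> 240
FD 4.9: (18.302,-18.131) -> (15.852,-22.375) [heading=240, draw]
Final: pos=(15.852,-22.375), heading=240, 9 segment(s) drawn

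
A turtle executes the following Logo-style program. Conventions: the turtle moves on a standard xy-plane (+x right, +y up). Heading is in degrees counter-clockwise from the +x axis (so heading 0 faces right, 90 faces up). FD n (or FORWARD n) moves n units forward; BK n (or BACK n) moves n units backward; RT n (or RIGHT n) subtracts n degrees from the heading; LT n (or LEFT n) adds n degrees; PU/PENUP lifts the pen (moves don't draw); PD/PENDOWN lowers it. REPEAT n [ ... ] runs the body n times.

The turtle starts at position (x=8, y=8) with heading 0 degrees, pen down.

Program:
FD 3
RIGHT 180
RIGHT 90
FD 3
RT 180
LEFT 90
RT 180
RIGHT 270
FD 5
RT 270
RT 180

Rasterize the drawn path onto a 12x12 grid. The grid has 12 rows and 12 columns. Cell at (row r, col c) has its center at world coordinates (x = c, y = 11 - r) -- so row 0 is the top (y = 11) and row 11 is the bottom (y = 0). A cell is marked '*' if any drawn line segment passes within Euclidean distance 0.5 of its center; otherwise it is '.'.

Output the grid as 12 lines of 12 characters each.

Answer: ...........*
...........*
...........*
........****
...........*
...........*
............
............
............
............
............
............

Derivation:
Segment 0: (8,8) -> (11,8)
Segment 1: (11,8) -> (11,11)
Segment 2: (11,11) -> (11,6)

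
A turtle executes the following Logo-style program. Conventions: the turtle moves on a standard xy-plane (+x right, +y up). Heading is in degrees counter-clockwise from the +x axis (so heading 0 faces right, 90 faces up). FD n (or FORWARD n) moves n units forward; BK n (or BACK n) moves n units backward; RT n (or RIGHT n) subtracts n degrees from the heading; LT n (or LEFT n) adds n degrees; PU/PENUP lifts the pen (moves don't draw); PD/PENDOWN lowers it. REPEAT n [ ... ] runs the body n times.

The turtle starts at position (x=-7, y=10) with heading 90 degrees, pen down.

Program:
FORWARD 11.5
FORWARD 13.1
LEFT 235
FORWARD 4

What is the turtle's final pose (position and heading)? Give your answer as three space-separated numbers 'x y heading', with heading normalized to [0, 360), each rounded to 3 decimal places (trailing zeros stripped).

Executing turtle program step by step:
Start: pos=(-7,10), heading=90, pen down
FD 11.5: (-7,10) -> (-7,21.5) [heading=90, draw]
FD 13.1: (-7,21.5) -> (-7,34.6) [heading=90, draw]
LT 235: heading 90 -> 325
FD 4: (-7,34.6) -> (-3.723,32.306) [heading=325, draw]
Final: pos=(-3.723,32.306), heading=325, 3 segment(s) drawn

Answer: -3.723 32.306 325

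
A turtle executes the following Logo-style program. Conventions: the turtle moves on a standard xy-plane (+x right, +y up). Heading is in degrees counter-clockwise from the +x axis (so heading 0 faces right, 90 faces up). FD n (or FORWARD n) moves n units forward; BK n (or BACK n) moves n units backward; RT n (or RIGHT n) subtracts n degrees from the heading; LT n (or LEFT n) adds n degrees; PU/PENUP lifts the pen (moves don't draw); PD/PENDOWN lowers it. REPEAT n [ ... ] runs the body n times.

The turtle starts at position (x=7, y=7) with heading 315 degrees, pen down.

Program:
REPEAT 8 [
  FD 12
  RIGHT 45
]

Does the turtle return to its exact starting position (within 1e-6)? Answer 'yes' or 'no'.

Answer: yes

Derivation:
Executing turtle program step by step:
Start: pos=(7,7), heading=315, pen down
REPEAT 8 [
  -- iteration 1/8 --
  FD 12: (7,7) -> (15.485,-1.485) [heading=315, draw]
  RT 45: heading 315 -> 270
  -- iteration 2/8 --
  FD 12: (15.485,-1.485) -> (15.485,-13.485) [heading=270, draw]
  RT 45: heading 270 -> 225
  -- iteration 3/8 --
  FD 12: (15.485,-13.485) -> (7,-21.971) [heading=225, draw]
  RT 45: heading 225 -> 180
  -- iteration 4/8 --
  FD 12: (7,-21.971) -> (-5,-21.971) [heading=180, draw]
  RT 45: heading 180 -> 135
  -- iteration 5/8 --
  FD 12: (-5,-21.971) -> (-13.485,-13.485) [heading=135, draw]
  RT 45: heading 135 -> 90
  -- iteration 6/8 --
  FD 12: (-13.485,-13.485) -> (-13.485,-1.485) [heading=90, draw]
  RT 45: heading 90 -> 45
  -- iteration 7/8 --
  FD 12: (-13.485,-1.485) -> (-5,7) [heading=45, draw]
  RT 45: heading 45 -> 0
  -- iteration 8/8 --
  FD 12: (-5,7) -> (7,7) [heading=0, draw]
  RT 45: heading 0 -> 315
]
Final: pos=(7,7), heading=315, 8 segment(s) drawn

Start position: (7, 7)
Final position: (7, 7)
Distance = 0; < 1e-6 -> CLOSED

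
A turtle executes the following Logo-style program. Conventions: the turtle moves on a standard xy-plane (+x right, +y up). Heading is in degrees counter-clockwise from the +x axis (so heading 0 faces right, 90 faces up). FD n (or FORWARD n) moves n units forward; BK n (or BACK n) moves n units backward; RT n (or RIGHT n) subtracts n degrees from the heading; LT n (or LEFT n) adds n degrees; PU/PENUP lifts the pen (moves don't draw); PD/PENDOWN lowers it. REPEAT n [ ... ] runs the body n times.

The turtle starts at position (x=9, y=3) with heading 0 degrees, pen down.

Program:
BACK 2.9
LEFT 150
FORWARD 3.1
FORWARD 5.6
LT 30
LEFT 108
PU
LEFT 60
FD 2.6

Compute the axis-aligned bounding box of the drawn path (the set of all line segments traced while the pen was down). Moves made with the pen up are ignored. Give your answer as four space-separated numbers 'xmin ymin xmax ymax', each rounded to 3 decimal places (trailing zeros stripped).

Answer: -1.434 3 9 7.35

Derivation:
Executing turtle program step by step:
Start: pos=(9,3), heading=0, pen down
BK 2.9: (9,3) -> (6.1,3) [heading=0, draw]
LT 150: heading 0 -> 150
FD 3.1: (6.1,3) -> (3.415,4.55) [heading=150, draw]
FD 5.6: (3.415,4.55) -> (-1.434,7.35) [heading=150, draw]
LT 30: heading 150 -> 180
LT 108: heading 180 -> 288
PU: pen up
LT 60: heading 288 -> 348
FD 2.6: (-1.434,7.35) -> (1.109,6.809) [heading=348, move]
Final: pos=(1.109,6.809), heading=348, 3 segment(s) drawn

Segment endpoints: x in {-1.434, 3.415, 6.1, 9}, y in {3, 4.55, 7.35}
xmin=-1.434, ymin=3, xmax=9, ymax=7.35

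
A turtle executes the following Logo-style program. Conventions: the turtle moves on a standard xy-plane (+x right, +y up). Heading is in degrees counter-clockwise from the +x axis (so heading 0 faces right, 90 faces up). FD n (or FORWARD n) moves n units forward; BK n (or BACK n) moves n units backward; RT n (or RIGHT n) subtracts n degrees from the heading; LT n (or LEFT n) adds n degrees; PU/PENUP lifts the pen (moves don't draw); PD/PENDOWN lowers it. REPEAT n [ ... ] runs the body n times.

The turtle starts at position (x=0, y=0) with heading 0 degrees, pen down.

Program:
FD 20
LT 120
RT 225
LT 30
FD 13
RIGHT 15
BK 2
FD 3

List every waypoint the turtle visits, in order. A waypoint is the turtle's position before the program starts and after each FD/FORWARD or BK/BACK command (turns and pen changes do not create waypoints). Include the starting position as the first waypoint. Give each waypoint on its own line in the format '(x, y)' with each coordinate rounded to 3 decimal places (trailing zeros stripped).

Answer: (0, 0)
(20, 0)
(23.365, -12.557)
(23.365, -10.557)
(23.365, -13.557)

Derivation:
Executing turtle program step by step:
Start: pos=(0,0), heading=0, pen down
FD 20: (0,0) -> (20,0) [heading=0, draw]
LT 120: heading 0 -> 120
RT 225: heading 120 -> 255
LT 30: heading 255 -> 285
FD 13: (20,0) -> (23.365,-12.557) [heading=285, draw]
RT 15: heading 285 -> 270
BK 2: (23.365,-12.557) -> (23.365,-10.557) [heading=270, draw]
FD 3: (23.365,-10.557) -> (23.365,-13.557) [heading=270, draw]
Final: pos=(23.365,-13.557), heading=270, 4 segment(s) drawn
Waypoints (5 total):
(0, 0)
(20, 0)
(23.365, -12.557)
(23.365, -10.557)
(23.365, -13.557)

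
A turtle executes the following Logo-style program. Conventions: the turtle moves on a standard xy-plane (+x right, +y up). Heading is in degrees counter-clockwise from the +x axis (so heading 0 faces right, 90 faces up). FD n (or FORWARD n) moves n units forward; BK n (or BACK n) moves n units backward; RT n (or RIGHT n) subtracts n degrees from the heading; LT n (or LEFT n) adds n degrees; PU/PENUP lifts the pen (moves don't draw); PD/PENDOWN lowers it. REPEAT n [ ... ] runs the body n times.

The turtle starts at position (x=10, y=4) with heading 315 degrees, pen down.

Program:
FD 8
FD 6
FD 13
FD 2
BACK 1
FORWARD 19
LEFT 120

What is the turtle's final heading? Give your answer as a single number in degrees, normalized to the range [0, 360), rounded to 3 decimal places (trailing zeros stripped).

Answer: 75

Derivation:
Executing turtle program step by step:
Start: pos=(10,4), heading=315, pen down
FD 8: (10,4) -> (15.657,-1.657) [heading=315, draw]
FD 6: (15.657,-1.657) -> (19.899,-5.899) [heading=315, draw]
FD 13: (19.899,-5.899) -> (29.092,-15.092) [heading=315, draw]
FD 2: (29.092,-15.092) -> (30.506,-16.506) [heading=315, draw]
BK 1: (30.506,-16.506) -> (29.799,-15.799) [heading=315, draw]
FD 19: (29.799,-15.799) -> (43.234,-29.234) [heading=315, draw]
LT 120: heading 315 -> 75
Final: pos=(43.234,-29.234), heading=75, 6 segment(s) drawn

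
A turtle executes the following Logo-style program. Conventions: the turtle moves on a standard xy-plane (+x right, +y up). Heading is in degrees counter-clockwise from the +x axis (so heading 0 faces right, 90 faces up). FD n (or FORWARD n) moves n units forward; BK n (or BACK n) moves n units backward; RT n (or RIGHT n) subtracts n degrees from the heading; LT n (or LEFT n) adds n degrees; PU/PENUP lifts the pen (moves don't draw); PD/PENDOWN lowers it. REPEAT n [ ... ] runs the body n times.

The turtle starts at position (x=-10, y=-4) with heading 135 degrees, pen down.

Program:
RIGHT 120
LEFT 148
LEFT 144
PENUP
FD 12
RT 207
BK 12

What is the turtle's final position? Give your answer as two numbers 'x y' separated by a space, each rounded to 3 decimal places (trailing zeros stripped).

Executing turtle program step by step:
Start: pos=(-10,-4), heading=135, pen down
RT 120: heading 135 -> 15
LT 148: heading 15 -> 163
LT 144: heading 163 -> 307
PU: pen up
FD 12: (-10,-4) -> (-2.778,-13.584) [heading=307, move]
RT 207: heading 307 -> 100
BK 12: (-2.778,-13.584) -> (-0.694,-25.401) [heading=100, move]
Final: pos=(-0.694,-25.401), heading=100, 0 segment(s) drawn

Answer: -0.694 -25.401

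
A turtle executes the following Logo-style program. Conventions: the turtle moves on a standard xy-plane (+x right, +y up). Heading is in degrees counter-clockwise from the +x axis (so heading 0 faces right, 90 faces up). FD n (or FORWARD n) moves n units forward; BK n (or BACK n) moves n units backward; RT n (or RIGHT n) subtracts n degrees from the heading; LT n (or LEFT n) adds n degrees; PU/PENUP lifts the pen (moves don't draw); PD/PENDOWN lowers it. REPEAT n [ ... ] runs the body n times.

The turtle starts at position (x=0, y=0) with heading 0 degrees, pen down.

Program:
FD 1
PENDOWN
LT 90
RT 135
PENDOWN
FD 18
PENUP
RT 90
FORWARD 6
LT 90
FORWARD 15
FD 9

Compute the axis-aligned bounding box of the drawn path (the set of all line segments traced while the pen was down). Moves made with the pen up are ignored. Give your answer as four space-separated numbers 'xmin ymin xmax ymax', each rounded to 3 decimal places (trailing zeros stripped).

Executing turtle program step by step:
Start: pos=(0,0), heading=0, pen down
FD 1: (0,0) -> (1,0) [heading=0, draw]
PD: pen down
LT 90: heading 0 -> 90
RT 135: heading 90 -> 315
PD: pen down
FD 18: (1,0) -> (13.728,-12.728) [heading=315, draw]
PU: pen up
RT 90: heading 315 -> 225
FD 6: (13.728,-12.728) -> (9.485,-16.971) [heading=225, move]
LT 90: heading 225 -> 315
FD 15: (9.485,-16.971) -> (20.092,-27.577) [heading=315, move]
FD 9: (20.092,-27.577) -> (26.456,-33.941) [heading=315, move]
Final: pos=(26.456,-33.941), heading=315, 2 segment(s) drawn

Segment endpoints: x in {0, 1, 13.728}, y in {-12.728, 0}
xmin=0, ymin=-12.728, xmax=13.728, ymax=0

Answer: 0 -12.728 13.728 0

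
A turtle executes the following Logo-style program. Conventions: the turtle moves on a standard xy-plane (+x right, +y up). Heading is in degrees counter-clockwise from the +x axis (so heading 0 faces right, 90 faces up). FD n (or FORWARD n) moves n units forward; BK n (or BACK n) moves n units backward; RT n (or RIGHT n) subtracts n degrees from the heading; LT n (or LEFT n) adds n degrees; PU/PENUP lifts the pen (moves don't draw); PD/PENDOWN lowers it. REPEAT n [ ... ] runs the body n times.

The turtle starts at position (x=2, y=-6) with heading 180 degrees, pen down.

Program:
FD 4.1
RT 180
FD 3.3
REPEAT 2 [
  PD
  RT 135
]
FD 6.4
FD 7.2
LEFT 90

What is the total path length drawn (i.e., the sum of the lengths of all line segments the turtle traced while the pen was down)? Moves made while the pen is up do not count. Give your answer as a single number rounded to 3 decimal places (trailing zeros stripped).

Answer: 21

Derivation:
Executing turtle program step by step:
Start: pos=(2,-6), heading=180, pen down
FD 4.1: (2,-6) -> (-2.1,-6) [heading=180, draw]
RT 180: heading 180 -> 0
FD 3.3: (-2.1,-6) -> (1.2,-6) [heading=0, draw]
REPEAT 2 [
  -- iteration 1/2 --
  PD: pen down
  RT 135: heading 0 -> 225
  -- iteration 2/2 --
  PD: pen down
  RT 135: heading 225 -> 90
]
FD 6.4: (1.2,-6) -> (1.2,0.4) [heading=90, draw]
FD 7.2: (1.2,0.4) -> (1.2,7.6) [heading=90, draw]
LT 90: heading 90 -> 180
Final: pos=(1.2,7.6), heading=180, 4 segment(s) drawn

Segment lengths:
  seg 1: (2,-6) -> (-2.1,-6), length = 4.1
  seg 2: (-2.1,-6) -> (1.2,-6), length = 3.3
  seg 3: (1.2,-6) -> (1.2,0.4), length = 6.4
  seg 4: (1.2,0.4) -> (1.2,7.6), length = 7.2
Total = 21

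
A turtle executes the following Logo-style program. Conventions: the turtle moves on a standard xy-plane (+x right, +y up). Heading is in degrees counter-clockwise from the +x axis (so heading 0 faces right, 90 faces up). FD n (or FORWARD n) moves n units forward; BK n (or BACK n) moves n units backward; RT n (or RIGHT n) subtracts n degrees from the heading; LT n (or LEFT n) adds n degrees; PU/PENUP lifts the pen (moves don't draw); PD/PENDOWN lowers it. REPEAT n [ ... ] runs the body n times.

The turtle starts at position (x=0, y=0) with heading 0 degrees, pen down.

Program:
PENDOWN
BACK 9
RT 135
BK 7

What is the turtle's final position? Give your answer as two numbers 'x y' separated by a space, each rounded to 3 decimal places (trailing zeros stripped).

Answer: -4.05 4.95

Derivation:
Executing turtle program step by step:
Start: pos=(0,0), heading=0, pen down
PD: pen down
BK 9: (0,0) -> (-9,0) [heading=0, draw]
RT 135: heading 0 -> 225
BK 7: (-9,0) -> (-4.05,4.95) [heading=225, draw]
Final: pos=(-4.05,4.95), heading=225, 2 segment(s) drawn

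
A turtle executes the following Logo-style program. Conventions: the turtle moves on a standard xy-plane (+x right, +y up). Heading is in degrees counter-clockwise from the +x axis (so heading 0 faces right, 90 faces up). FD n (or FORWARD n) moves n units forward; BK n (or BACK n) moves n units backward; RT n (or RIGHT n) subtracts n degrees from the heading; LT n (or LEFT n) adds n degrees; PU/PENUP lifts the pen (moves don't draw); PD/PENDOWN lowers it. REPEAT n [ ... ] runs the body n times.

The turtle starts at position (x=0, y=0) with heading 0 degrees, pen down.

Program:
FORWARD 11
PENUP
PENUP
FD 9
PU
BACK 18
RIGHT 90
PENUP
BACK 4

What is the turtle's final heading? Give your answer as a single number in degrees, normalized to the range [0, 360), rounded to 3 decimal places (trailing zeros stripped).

Answer: 270

Derivation:
Executing turtle program step by step:
Start: pos=(0,0), heading=0, pen down
FD 11: (0,0) -> (11,0) [heading=0, draw]
PU: pen up
PU: pen up
FD 9: (11,0) -> (20,0) [heading=0, move]
PU: pen up
BK 18: (20,0) -> (2,0) [heading=0, move]
RT 90: heading 0 -> 270
PU: pen up
BK 4: (2,0) -> (2,4) [heading=270, move]
Final: pos=(2,4), heading=270, 1 segment(s) drawn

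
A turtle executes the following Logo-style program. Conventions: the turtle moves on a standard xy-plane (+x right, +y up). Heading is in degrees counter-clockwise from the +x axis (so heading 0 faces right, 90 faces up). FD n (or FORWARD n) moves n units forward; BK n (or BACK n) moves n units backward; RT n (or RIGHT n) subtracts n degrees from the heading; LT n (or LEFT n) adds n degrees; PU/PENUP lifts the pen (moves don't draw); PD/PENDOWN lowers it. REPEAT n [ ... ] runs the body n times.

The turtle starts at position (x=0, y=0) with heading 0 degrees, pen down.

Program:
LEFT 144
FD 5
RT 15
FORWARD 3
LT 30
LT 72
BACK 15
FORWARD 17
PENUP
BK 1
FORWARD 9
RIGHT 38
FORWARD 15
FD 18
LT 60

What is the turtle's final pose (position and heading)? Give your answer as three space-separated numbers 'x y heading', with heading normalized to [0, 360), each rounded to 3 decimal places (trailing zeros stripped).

Answer: -44.38 -9.924 253

Derivation:
Executing turtle program step by step:
Start: pos=(0,0), heading=0, pen down
LT 144: heading 0 -> 144
FD 5: (0,0) -> (-4.045,2.939) [heading=144, draw]
RT 15: heading 144 -> 129
FD 3: (-4.045,2.939) -> (-5.933,5.27) [heading=129, draw]
LT 30: heading 129 -> 159
LT 72: heading 159 -> 231
BK 15: (-5.933,5.27) -> (3.507,16.928) [heading=231, draw]
FD 17: (3.507,16.928) -> (-7.192,3.716) [heading=231, draw]
PU: pen up
BK 1: (-7.192,3.716) -> (-6.562,4.493) [heading=231, move]
FD 9: (-6.562,4.493) -> (-12.226,-2.501) [heading=231, move]
RT 38: heading 231 -> 193
FD 15: (-12.226,-2.501) -> (-26.842,-5.875) [heading=193, move]
FD 18: (-26.842,-5.875) -> (-44.38,-9.924) [heading=193, move]
LT 60: heading 193 -> 253
Final: pos=(-44.38,-9.924), heading=253, 4 segment(s) drawn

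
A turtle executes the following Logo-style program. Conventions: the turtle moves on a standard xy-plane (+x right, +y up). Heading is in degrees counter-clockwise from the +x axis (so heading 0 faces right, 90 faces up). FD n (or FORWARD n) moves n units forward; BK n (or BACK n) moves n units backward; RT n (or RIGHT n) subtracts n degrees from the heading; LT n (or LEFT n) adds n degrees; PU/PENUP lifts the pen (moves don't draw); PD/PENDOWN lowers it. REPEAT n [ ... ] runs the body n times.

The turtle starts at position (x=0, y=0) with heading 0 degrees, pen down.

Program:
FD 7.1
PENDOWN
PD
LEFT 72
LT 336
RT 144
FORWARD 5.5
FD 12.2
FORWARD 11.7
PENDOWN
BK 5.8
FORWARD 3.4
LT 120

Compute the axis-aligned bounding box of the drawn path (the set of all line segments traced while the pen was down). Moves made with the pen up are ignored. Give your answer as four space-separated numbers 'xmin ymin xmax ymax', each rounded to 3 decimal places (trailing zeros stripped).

Executing turtle program step by step:
Start: pos=(0,0), heading=0, pen down
FD 7.1: (0,0) -> (7.1,0) [heading=0, draw]
PD: pen down
PD: pen down
LT 72: heading 0 -> 72
LT 336: heading 72 -> 48
RT 144: heading 48 -> 264
FD 5.5: (7.1,0) -> (6.525,-5.47) [heading=264, draw]
FD 12.2: (6.525,-5.47) -> (5.25,-17.603) [heading=264, draw]
FD 11.7: (5.25,-17.603) -> (4.027,-29.239) [heading=264, draw]
PD: pen down
BK 5.8: (4.027,-29.239) -> (4.633,-23.471) [heading=264, draw]
FD 3.4: (4.633,-23.471) -> (4.278,-26.852) [heading=264, draw]
LT 120: heading 264 -> 24
Final: pos=(4.278,-26.852), heading=24, 6 segment(s) drawn

Segment endpoints: x in {0, 4.027, 4.278, 4.633, 5.25, 6.525, 7.1}, y in {-29.239, -26.852, -23.471, -17.603, -5.47, 0}
xmin=0, ymin=-29.239, xmax=7.1, ymax=0

Answer: 0 -29.239 7.1 0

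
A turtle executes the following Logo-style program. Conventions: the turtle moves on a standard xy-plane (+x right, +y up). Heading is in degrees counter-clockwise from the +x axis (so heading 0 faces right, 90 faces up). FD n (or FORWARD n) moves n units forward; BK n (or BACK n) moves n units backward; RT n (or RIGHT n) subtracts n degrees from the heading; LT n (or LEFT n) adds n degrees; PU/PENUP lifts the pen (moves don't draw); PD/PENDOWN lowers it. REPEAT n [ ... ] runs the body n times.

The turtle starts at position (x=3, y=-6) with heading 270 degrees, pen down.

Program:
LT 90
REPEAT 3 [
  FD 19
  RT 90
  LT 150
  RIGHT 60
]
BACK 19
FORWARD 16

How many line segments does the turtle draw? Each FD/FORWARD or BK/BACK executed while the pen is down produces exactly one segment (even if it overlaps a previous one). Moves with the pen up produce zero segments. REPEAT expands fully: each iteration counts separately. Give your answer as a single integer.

Answer: 5

Derivation:
Executing turtle program step by step:
Start: pos=(3,-6), heading=270, pen down
LT 90: heading 270 -> 0
REPEAT 3 [
  -- iteration 1/3 --
  FD 19: (3,-6) -> (22,-6) [heading=0, draw]
  RT 90: heading 0 -> 270
  LT 150: heading 270 -> 60
  RT 60: heading 60 -> 0
  -- iteration 2/3 --
  FD 19: (22,-6) -> (41,-6) [heading=0, draw]
  RT 90: heading 0 -> 270
  LT 150: heading 270 -> 60
  RT 60: heading 60 -> 0
  -- iteration 3/3 --
  FD 19: (41,-6) -> (60,-6) [heading=0, draw]
  RT 90: heading 0 -> 270
  LT 150: heading 270 -> 60
  RT 60: heading 60 -> 0
]
BK 19: (60,-6) -> (41,-6) [heading=0, draw]
FD 16: (41,-6) -> (57,-6) [heading=0, draw]
Final: pos=(57,-6), heading=0, 5 segment(s) drawn
Segments drawn: 5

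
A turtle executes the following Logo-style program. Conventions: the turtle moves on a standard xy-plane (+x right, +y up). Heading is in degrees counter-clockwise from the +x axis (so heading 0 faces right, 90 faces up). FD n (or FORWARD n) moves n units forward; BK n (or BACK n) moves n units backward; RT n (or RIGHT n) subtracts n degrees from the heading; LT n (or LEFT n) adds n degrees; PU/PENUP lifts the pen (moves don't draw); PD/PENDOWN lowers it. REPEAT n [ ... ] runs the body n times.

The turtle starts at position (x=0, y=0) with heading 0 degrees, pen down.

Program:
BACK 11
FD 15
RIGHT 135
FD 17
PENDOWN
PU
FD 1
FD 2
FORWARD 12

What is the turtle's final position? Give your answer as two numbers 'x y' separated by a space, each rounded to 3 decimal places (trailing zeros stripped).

Answer: -18.627 -22.627

Derivation:
Executing turtle program step by step:
Start: pos=(0,0), heading=0, pen down
BK 11: (0,0) -> (-11,0) [heading=0, draw]
FD 15: (-11,0) -> (4,0) [heading=0, draw]
RT 135: heading 0 -> 225
FD 17: (4,0) -> (-8.021,-12.021) [heading=225, draw]
PD: pen down
PU: pen up
FD 1: (-8.021,-12.021) -> (-8.728,-12.728) [heading=225, move]
FD 2: (-8.728,-12.728) -> (-10.142,-14.142) [heading=225, move]
FD 12: (-10.142,-14.142) -> (-18.627,-22.627) [heading=225, move]
Final: pos=(-18.627,-22.627), heading=225, 3 segment(s) drawn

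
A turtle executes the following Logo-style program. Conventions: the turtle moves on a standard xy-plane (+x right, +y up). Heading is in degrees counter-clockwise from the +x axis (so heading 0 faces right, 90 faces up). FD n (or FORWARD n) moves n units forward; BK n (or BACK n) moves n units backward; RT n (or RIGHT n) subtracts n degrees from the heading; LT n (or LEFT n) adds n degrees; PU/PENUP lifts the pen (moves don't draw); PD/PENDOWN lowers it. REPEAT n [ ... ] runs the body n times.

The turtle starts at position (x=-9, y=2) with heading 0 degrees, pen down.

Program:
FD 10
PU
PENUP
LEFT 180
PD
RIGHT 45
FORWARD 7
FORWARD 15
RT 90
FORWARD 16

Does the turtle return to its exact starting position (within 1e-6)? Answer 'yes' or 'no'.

Executing turtle program step by step:
Start: pos=(-9,2), heading=0, pen down
FD 10: (-9,2) -> (1,2) [heading=0, draw]
PU: pen up
PU: pen up
LT 180: heading 0 -> 180
PD: pen down
RT 45: heading 180 -> 135
FD 7: (1,2) -> (-3.95,6.95) [heading=135, draw]
FD 15: (-3.95,6.95) -> (-14.556,17.556) [heading=135, draw]
RT 90: heading 135 -> 45
FD 16: (-14.556,17.556) -> (-3.243,28.87) [heading=45, draw]
Final: pos=(-3.243,28.87), heading=45, 4 segment(s) drawn

Start position: (-9, 2)
Final position: (-3.243, 28.87)
Distance = 27.48; >= 1e-6 -> NOT closed

Answer: no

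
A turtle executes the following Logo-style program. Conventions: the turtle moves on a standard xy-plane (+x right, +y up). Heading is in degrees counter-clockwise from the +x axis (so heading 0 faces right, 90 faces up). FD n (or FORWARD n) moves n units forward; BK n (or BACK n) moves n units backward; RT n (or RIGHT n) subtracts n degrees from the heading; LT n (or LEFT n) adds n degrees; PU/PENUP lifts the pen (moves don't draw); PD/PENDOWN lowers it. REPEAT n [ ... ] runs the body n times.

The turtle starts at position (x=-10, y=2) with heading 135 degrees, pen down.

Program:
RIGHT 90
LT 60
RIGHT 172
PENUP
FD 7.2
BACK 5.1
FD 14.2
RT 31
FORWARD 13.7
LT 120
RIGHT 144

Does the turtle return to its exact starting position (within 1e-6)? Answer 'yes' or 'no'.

Answer: no

Derivation:
Executing turtle program step by step:
Start: pos=(-10,2), heading=135, pen down
RT 90: heading 135 -> 45
LT 60: heading 45 -> 105
RT 172: heading 105 -> 293
PU: pen up
FD 7.2: (-10,2) -> (-7.187,-4.628) [heading=293, move]
BK 5.1: (-7.187,-4.628) -> (-9.179,0.067) [heading=293, move]
FD 14.2: (-9.179,0.067) -> (-3.631,-13.004) [heading=293, move]
RT 31: heading 293 -> 262
FD 13.7: (-3.631,-13.004) -> (-5.538,-26.571) [heading=262, move]
LT 120: heading 262 -> 22
RT 144: heading 22 -> 238
Final: pos=(-5.538,-26.571), heading=238, 0 segment(s) drawn

Start position: (-10, 2)
Final position: (-5.538, -26.571)
Distance = 28.917; >= 1e-6 -> NOT closed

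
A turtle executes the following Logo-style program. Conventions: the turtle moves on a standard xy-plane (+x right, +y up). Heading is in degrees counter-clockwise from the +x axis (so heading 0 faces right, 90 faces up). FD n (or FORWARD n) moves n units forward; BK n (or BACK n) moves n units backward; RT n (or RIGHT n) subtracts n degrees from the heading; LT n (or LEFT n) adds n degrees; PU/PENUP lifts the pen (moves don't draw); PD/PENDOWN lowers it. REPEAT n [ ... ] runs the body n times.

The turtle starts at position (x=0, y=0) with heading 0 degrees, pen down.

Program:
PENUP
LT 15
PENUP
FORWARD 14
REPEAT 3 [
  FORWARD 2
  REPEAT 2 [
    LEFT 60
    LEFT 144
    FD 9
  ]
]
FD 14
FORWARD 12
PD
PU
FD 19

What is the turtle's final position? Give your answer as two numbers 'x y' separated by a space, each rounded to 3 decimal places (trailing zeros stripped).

Answer: -35.008 22.548

Derivation:
Executing turtle program step by step:
Start: pos=(0,0), heading=0, pen down
PU: pen up
LT 15: heading 0 -> 15
PU: pen up
FD 14: (0,0) -> (13.523,3.623) [heading=15, move]
REPEAT 3 [
  -- iteration 1/3 --
  FD 2: (13.523,3.623) -> (15.455,4.141) [heading=15, move]
  REPEAT 2 [
    -- iteration 1/2 --
    LT 60: heading 15 -> 75
    LT 144: heading 75 -> 219
    FD 9: (15.455,4.141) -> (8.46,-1.523) [heading=219, move]
    -- iteration 2/2 --
    LT 60: heading 219 -> 279
    LT 144: heading 279 -> 63
    FD 9: (8.46,-1.523) -> (12.546,6.496) [heading=63, move]
  ]
  -- iteration 2/3 --
  FD 2: (12.546,6.496) -> (13.454,8.278) [heading=63, move]
  REPEAT 2 [
    -- iteration 1/2 --
    LT 60: heading 63 -> 123
    LT 144: heading 123 -> 267
    FD 9: (13.454,8.278) -> (12.983,-0.709) [heading=267, move]
    -- iteration 2/2 --
    LT 60: heading 267 -> 327
    LT 144: heading 327 -> 111
    FD 9: (12.983,-0.709) -> (9.758,7.693) [heading=111, move]
  ]
  -- iteration 3/3 --
  FD 2: (9.758,7.693) -> (9.041,9.56) [heading=111, move]
  REPEAT 2 [
    -- iteration 1/2 --
    LT 60: heading 111 -> 171
    LT 144: heading 171 -> 315
    FD 9: (9.041,9.56) -> (15.405,3.196) [heading=315, move]
    -- iteration 2/2 --
    LT 60: heading 315 -> 15
    LT 144: heading 15 -> 159
    FD 9: (15.405,3.196) -> (7.003,6.421) [heading=159, move]
  ]
]
FD 14: (7.003,6.421) -> (-6.067,11.439) [heading=159, move]
FD 12: (-6.067,11.439) -> (-17.27,15.739) [heading=159, move]
PD: pen down
PU: pen up
FD 19: (-17.27,15.739) -> (-35.008,22.548) [heading=159, move]
Final: pos=(-35.008,22.548), heading=159, 0 segment(s) drawn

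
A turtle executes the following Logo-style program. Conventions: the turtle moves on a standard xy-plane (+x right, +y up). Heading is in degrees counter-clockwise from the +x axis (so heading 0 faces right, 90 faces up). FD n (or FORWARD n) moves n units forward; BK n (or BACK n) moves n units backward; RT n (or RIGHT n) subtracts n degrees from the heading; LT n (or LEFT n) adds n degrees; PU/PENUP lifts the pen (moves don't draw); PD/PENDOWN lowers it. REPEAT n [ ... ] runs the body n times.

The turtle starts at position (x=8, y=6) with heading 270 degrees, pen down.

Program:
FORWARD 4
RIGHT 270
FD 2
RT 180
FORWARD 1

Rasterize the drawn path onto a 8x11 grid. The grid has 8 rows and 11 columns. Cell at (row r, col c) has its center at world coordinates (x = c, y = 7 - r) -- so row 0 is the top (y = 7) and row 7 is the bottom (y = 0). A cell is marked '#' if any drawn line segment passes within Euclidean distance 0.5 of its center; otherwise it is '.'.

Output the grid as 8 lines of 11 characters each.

Segment 0: (8,6) -> (8,2)
Segment 1: (8,2) -> (10,2)
Segment 2: (10,2) -> (9,2)

Answer: ...........
........#..
........#..
........#..
........#..
........###
...........
...........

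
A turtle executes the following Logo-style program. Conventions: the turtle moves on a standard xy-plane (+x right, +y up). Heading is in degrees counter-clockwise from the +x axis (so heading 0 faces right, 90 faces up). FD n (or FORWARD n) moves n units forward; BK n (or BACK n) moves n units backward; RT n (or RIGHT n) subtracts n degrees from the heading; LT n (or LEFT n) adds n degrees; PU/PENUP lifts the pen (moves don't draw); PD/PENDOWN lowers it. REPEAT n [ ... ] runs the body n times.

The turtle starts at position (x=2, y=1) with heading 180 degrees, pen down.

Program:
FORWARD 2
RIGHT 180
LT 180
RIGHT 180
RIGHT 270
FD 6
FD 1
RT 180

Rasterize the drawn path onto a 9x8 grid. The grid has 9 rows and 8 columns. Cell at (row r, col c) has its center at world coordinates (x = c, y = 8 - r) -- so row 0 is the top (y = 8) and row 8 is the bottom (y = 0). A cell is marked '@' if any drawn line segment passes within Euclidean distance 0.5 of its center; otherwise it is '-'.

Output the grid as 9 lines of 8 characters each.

Segment 0: (2,1) -> (0,1)
Segment 1: (0,1) -> (-0,7)
Segment 2: (-0,7) -> (-0,8)

Answer: @-------
@-------
@-------
@-------
@-------
@-------
@-------
@@@-----
--------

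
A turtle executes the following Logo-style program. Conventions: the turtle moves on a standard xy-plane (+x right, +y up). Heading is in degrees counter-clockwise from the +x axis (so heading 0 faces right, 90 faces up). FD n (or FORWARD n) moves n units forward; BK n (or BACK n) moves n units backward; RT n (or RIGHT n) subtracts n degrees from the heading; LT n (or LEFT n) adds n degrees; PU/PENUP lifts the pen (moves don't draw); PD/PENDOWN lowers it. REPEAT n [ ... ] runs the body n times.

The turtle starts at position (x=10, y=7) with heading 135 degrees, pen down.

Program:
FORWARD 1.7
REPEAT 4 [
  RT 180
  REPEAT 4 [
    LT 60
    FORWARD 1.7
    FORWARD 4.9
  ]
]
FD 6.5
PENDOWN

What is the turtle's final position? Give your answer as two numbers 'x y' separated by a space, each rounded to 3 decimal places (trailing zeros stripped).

Executing turtle program step by step:
Start: pos=(10,7), heading=135, pen down
FD 1.7: (10,7) -> (8.798,8.202) [heading=135, draw]
REPEAT 4 [
  -- iteration 1/4 --
  RT 180: heading 135 -> 315
  REPEAT 4 [
    -- iteration 1/4 --
    LT 60: heading 315 -> 15
    FD 1.7: (8.798,8.202) -> (10.44,8.642) [heading=15, draw]
    FD 4.9: (10.44,8.642) -> (15.173,9.91) [heading=15, draw]
    -- iteration 2/4 --
    LT 60: heading 15 -> 75
    FD 1.7: (15.173,9.91) -> (15.613,11.552) [heading=75, draw]
    FD 4.9: (15.613,11.552) -> (16.881,16.285) [heading=75, draw]
    -- iteration 3/4 --
    LT 60: heading 75 -> 135
    FD 1.7: (16.881,16.285) -> (15.679,17.487) [heading=135, draw]
    FD 4.9: (15.679,17.487) -> (12.214,20.952) [heading=135, draw]
    -- iteration 4/4 --
    LT 60: heading 135 -> 195
    FD 1.7: (12.214,20.952) -> (10.572,20.512) [heading=195, draw]
    FD 4.9: (10.572,20.512) -> (5.839,19.244) [heading=195, draw]
  ]
  -- iteration 2/4 --
  RT 180: heading 195 -> 15
  REPEAT 4 [
    -- iteration 1/4 --
    LT 60: heading 15 -> 75
    FD 1.7: (5.839,19.244) -> (6.279,20.886) [heading=75, draw]
    FD 4.9: (6.279,20.886) -> (7.547,25.619) [heading=75, draw]
    -- iteration 2/4 --
    LT 60: heading 75 -> 135
    FD 1.7: (7.547,25.619) -> (6.345,26.821) [heading=135, draw]
    FD 4.9: (6.345,26.821) -> (2.881,30.286) [heading=135, draw]
    -- iteration 3/4 --
    LT 60: heading 135 -> 195
    FD 1.7: (2.881,30.286) -> (1.238,29.846) [heading=195, draw]
    FD 4.9: (1.238,29.846) -> (-3.495,28.578) [heading=195, draw]
    -- iteration 4/4 --
    LT 60: heading 195 -> 255
    FD 1.7: (-3.495,28.578) -> (-3.935,26.936) [heading=255, draw]
    FD 4.9: (-3.935,26.936) -> (-5.203,22.203) [heading=255, draw]
  ]
  -- iteration 3/4 --
  RT 180: heading 255 -> 75
  REPEAT 4 [
    -- iteration 1/4 --
    LT 60: heading 75 -> 135
    FD 1.7: (-5.203,22.203) -> (-6.405,23.405) [heading=135, draw]
    FD 4.9: (-6.405,23.405) -> (-9.87,26.87) [heading=135, draw]
    -- iteration 2/4 --
    LT 60: heading 135 -> 195
    FD 1.7: (-9.87,26.87) -> (-11.512,26.43) [heading=195, draw]
    FD 4.9: (-11.512,26.43) -> (-16.245,25.161) [heading=195, draw]
    -- iteration 3/4 --
    LT 60: heading 195 -> 255
    FD 1.7: (-16.245,25.161) -> (-16.685,23.519) [heading=255, draw]
    FD 4.9: (-16.685,23.519) -> (-17.953,18.786) [heading=255, draw]
    -- iteration 4/4 --
    LT 60: heading 255 -> 315
    FD 1.7: (-17.953,18.786) -> (-16.751,17.584) [heading=315, draw]
    FD 4.9: (-16.751,17.584) -> (-13.286,14.119) [heading=315, draw]
  ]
  -- iteration 4/4 --
  RT 180: heading 315 -> 135
  REPEAT 4 [
    -- iteration 1/4 --
    LT 60: heading 135 -> 195
    FD 1.7: (-13.286,14.119) -> (-14.928,13.679) [heading=195, draw]
    FD 4.9: (-14.928,13.679) -> (-19.661,12.411) [heading=195, draw]
    -- iteration 2/4 --
    LT 60: heading 195 -> 255
    FD 1.7: (-19.661,12.411) -> (-20.101,10.769) [heading=255, draw]
    FD 4.9: (-20.101,10.769) -> (-21.369,6.036) [heading=255, draw]
    -- iteration 3/4 --
    LT 60: heading 255 -> 315
    FD 1.7: (-21.369,6.036) -> (-20.167,4.834) [heading=315, draw]
    FD 4.9: (-20.167,4.834) -> (-16.703,1.369) [heading=315, draw]
    -- iteration 4/4 --
    LT 60: heading 315 -> 15
    FD 1.7: (-16.703,1.369) -> (-15.06,1.809) [heading=15, draw]
    FD 4.9: (-15.06,1.809) -> (-10.327,3.077) [heading=15, draw]
  ]
]
FD 6.5: (-10.327,3.077) -> (-4.049,4.76) [heading=15, draw]
PD: pen down
Final: pos=(-4.049,4.76), heading=15, 34 segment(s) drawn

Answer: -4.049 4.76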